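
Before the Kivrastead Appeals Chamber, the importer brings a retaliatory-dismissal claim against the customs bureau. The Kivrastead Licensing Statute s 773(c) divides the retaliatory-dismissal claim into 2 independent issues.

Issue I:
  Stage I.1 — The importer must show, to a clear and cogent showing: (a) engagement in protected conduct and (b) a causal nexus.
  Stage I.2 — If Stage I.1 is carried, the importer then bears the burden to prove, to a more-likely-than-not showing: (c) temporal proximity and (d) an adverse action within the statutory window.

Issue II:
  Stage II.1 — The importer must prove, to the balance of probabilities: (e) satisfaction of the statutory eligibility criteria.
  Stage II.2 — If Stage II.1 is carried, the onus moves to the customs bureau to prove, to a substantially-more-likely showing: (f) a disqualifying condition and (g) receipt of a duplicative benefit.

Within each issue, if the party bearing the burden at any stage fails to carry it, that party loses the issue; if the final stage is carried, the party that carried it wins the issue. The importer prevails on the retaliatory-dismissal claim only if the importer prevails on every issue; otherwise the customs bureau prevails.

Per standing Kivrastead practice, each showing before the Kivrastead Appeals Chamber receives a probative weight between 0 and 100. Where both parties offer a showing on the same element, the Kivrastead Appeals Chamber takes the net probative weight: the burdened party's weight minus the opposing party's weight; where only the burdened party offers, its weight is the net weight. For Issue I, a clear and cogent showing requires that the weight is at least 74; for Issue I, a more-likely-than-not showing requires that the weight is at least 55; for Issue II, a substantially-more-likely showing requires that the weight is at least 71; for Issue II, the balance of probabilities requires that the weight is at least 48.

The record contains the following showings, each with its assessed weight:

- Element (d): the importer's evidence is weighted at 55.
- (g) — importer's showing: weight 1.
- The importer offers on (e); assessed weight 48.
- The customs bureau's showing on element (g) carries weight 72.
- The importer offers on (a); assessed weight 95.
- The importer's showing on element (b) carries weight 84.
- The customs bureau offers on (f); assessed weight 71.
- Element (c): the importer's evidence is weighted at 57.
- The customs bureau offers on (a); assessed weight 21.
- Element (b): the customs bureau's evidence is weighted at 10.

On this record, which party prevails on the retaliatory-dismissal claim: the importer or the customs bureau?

customs bureau

— Issue I —
Stage I.1 (importer, a clear and cogent showing, weight is at least 74): (a) net 95−21=74 ≥ 74 — meets; (b) net 84−10=74 ≥ 74 — meets.
  Stage I.1 carried; the burden remains with the importer.
Stage I.2 (importer, a more-likely-than-not showing, weight is at least 55): (c) 57 ≥ 55 — meets; (d) 55 ≥ 55 — meets.
  The importer carries the last stage.
All stages carried — the importer prevails on this issue.
— Issue II —
Stage II.1 — burden on importer; standard: the balance of probabilities (weight is at least 48).
    (e): 48 ≥ 48 [met]
  The importer carries Stage II.1; the customs bureau now bears the burden.
Stage II.2 — burden on customs bureau; standard: a substantially-more-likely showing (weight is at least 71).
    (f): 71 ≥ 71 [met]
    (g): 72 − 1 = 71 ≥ 71 [met]
  All elements met at the final stage.
With every stage satisfied, the customs bureau prevails on this issue.
Per-issue: Issue I → importer; Issue II → customs bureau. The importer must prevail on every issue; overall, the customs bureau prevails.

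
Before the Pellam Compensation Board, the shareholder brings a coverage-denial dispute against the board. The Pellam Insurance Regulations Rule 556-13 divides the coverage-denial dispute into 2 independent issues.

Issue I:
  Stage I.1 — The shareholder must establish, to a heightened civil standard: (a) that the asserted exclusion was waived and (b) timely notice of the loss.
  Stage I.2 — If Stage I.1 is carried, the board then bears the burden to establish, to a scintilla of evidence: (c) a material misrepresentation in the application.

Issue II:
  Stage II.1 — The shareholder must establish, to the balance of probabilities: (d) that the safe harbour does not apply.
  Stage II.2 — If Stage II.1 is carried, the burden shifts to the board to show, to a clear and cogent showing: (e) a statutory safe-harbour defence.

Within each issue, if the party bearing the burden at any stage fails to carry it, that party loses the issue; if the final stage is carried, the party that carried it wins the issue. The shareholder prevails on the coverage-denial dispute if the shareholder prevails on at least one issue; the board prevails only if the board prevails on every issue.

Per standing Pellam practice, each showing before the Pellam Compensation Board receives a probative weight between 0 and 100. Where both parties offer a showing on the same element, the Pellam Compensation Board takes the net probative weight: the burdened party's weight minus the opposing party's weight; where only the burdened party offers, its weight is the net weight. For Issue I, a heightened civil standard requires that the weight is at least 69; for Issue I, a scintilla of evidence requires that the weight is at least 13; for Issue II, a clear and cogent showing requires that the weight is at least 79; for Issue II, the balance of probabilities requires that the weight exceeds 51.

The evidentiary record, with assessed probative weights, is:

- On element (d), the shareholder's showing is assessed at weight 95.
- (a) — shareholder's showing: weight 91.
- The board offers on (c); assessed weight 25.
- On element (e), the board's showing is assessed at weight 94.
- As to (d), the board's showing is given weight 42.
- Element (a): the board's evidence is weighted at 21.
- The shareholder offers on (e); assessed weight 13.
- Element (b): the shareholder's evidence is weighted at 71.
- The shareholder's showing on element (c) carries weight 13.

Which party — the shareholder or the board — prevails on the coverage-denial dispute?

— Issue I —
Stage I.1 — burden on shareholder; standard: a heightened civil standard (weight is at least 69).
    (a): 91 − 21 = 70 ≥ 69 [met]
    (b): 71 ≥ 69 [met]
  Stage I.1 is satisfied; the onus moves to the board.
Stage I.2 — burden on board; standard: a scintilla of evidence (weight is at least 13).
    (c): 25 − 13 = 12 < 13 [not met]
  The board does not carry Stage I.2.
The shareholder prevails on this issue.
— Issue II —
At Stage II.1 the shareholder must meet the balance of probabilities (weight exceeds 51): on (d) the weight is 95 less the opposing 42 gives net 53, > 51, so (d) meets the standard.
  Stage II.1 carried; the burden shifts to the board.
At Stage II.2 the board must meet a clear and cogent showing (weight is at least 79): on (e) the weight is 94 less the opposing 13 gives net 81, which does reach 79, so (e) meets the standard.
  All elements met at the final stage.
Every stage carried; the board prevails on this issue.
Per-issue: Issue I → shareholder; Issue II → board. The shareholder must prevail on at least one issue; overall, the shareholder prevails.

shareholder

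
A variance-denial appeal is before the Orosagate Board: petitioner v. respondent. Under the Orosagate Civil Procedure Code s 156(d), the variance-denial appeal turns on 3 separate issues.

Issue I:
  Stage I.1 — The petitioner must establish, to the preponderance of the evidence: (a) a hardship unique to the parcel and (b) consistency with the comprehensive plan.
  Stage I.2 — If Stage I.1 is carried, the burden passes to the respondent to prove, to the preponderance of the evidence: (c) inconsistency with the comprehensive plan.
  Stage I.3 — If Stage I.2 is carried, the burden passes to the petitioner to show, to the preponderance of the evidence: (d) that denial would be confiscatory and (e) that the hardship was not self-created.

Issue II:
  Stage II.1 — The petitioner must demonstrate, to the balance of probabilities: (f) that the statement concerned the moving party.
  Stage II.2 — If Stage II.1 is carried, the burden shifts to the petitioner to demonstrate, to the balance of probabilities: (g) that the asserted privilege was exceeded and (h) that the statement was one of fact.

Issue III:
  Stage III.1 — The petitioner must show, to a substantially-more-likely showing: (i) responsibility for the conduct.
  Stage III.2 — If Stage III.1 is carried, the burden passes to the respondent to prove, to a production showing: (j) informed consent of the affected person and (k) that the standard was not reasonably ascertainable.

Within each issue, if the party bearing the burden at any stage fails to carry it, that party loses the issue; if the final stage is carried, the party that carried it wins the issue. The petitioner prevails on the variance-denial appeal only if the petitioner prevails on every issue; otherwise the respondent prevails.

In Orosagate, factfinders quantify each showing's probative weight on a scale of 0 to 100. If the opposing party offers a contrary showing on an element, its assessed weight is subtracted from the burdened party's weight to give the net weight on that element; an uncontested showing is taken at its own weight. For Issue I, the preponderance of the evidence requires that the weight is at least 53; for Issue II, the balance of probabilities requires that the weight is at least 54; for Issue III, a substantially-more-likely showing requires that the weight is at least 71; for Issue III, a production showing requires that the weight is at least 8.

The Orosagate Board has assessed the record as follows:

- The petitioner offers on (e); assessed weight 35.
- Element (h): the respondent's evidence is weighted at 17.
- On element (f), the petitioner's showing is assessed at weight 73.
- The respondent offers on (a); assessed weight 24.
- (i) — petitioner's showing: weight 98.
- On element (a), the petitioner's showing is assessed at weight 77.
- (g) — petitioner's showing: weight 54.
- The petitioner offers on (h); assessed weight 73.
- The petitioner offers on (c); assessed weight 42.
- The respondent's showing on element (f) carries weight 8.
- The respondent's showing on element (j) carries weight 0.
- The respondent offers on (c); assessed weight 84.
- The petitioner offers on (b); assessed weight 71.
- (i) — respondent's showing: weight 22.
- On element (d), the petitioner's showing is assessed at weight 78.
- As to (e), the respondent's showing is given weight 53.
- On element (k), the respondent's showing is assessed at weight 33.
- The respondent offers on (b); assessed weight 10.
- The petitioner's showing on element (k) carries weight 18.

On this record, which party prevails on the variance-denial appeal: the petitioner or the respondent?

— Issue I —
At Stage I.1 the petitioner must meet the preponderance of the evidence (weight is at least 53): on (a) the weight is 77 less the opposing 24 gives net 53, ≥ 53, so (a) meets the standard; on (b) the weight is 71 less the opposing 10 gives net 61, ≥ 53, so (b) meets the standard.
  Stage I.1 carried; the burden shifts to the respondent.
At Stage I.2 the respondent must meet the preponderance of the evidence (weight is at least 53): on (c) the weight is 84 less the opposing 42 gives net 42, which does not reach 53, so (c) does not meet the standard.
  Not every element is met, so the respondent fails to carry Stage I.2.
The analysis ends at Stage I.2; the petitioner prevails on this issue.
— Issue II —
Stage II.1 (petitioner, the balance of probabilities, weight is at least 54): (f) net 73−8=65 ≥ 54 — meets.
  Stage II.1 carried; the burden remains with the petitioner.
Stage II.2 (petitioner, the balance of probabilities, weight is at least 54): (g) 54 ≥ 54 — meets; (h) net 73−17=56 ≥ 54 — meets.
  The petitioner carries the last stage.
All stages carried — the petitioner prevails on this issue.
— Issue III —
Stage III.1 — burden on petitioner; standard: a substantially-more-likely showing (weight is at least 71).
    (i): 98 − 22 = 76 ≥ 71 [met]
  Stage III.1 carried; the burden shifts to the respondent.
Stage III.2 — burden on respondent; standard: a production showing (weight is at least 8).
    (j): 0 < 8 [not met]
    (k): 33 − 18 = 15 ≥ 8 [met]
  Stage III.2 not carried; the respondent fails its burden.
So the petitioner prevails on this issue.
Per-issue: Issue I → petitioner; Issue II → petitioner; Issue III → petitioner. The petitioner must prevail on every issue; overall, the petitioner prevails.

petitioner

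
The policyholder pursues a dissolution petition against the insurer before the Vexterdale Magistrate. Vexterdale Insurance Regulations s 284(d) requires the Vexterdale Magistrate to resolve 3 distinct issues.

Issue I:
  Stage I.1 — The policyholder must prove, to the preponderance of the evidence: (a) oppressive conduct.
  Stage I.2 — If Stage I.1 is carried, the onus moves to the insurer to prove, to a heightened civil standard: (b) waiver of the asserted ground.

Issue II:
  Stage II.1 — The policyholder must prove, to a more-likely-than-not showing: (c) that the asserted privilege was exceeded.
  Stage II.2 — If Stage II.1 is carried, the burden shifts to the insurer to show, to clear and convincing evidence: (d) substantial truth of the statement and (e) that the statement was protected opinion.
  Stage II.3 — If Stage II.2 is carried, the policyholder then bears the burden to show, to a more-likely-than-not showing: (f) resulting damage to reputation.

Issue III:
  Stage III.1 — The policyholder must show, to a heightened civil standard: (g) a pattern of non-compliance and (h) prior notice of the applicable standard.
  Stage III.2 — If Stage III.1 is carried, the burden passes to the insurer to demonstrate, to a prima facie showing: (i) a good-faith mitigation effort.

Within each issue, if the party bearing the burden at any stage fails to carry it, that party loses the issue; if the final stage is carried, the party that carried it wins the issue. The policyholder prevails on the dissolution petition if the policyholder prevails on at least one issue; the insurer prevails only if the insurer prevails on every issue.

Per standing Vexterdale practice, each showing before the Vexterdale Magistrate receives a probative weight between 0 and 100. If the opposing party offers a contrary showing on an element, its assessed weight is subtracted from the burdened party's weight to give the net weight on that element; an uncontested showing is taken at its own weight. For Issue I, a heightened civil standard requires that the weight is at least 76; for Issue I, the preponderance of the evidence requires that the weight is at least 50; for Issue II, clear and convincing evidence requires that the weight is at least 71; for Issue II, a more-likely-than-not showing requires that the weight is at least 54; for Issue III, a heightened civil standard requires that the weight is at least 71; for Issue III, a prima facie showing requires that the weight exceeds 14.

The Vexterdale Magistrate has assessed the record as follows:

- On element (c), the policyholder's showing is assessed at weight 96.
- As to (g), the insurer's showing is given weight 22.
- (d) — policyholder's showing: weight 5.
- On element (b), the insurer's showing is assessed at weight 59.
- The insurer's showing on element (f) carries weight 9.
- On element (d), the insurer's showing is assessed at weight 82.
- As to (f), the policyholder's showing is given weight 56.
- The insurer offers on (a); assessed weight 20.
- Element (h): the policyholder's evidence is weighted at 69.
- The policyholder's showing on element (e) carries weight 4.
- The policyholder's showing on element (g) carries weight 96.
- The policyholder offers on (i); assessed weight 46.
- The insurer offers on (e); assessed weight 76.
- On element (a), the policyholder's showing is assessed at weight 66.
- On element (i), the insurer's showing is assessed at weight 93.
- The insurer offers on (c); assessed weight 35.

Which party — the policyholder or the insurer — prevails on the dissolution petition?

— Issue I —
Stage I.1 (policyholder, the preponderance of the evidence, weight is at least 50): (a) net 66−20=46 < 50 — fails.
  The policyholder does not carry Stage I.1.
The analysis ends at Stage I.1; the insurer prevails on this issue.
— Issue II —
Stage II.1 — burden on policyholder; standard: a more-likely-than-not showing (weight is at least 54).
    (c): 96 − 35 = 61 ≥ 54 [met]
  The policyholder carries Stage II.1; the insurer now bears the burden.
Stage II.2 — burden on insurer; standard: clear and convincing evidence (weight is at least 71).
    (d): 82 − 5 = 77 ≥ 71 [met]
    (e): 76 − 4 = 72 ≥ 71 [met]
  Stage II.2 carried; the burden shifts to the policyholder.
Stage II.3 — burden on policyholder; standard: a more-likely-than-not showing (weight is at least 54).
    (f): 56 − 9 = 47 < 54 [not met]
  The policyholder does not carry Stage II.3.
The insurer prevails on this issue.
— Issue III —
Stage III.1 — burden on policyholder; standard: a heightened civil standard (weight is at least 71).
    (g): 96 − 22 = 74 ≥ 71 [met]
    (h): 69 < 71 [not met]
  Not every element is met, so the policyholder fails to carry Stage III.1.
So the insurer prevails on this issue.
Per-issue: Issue I → insurer; Issue II → insurer; Issue III → insurer. The policyholder must prevail on at least one issue; overall, the insurer prevails.

insurer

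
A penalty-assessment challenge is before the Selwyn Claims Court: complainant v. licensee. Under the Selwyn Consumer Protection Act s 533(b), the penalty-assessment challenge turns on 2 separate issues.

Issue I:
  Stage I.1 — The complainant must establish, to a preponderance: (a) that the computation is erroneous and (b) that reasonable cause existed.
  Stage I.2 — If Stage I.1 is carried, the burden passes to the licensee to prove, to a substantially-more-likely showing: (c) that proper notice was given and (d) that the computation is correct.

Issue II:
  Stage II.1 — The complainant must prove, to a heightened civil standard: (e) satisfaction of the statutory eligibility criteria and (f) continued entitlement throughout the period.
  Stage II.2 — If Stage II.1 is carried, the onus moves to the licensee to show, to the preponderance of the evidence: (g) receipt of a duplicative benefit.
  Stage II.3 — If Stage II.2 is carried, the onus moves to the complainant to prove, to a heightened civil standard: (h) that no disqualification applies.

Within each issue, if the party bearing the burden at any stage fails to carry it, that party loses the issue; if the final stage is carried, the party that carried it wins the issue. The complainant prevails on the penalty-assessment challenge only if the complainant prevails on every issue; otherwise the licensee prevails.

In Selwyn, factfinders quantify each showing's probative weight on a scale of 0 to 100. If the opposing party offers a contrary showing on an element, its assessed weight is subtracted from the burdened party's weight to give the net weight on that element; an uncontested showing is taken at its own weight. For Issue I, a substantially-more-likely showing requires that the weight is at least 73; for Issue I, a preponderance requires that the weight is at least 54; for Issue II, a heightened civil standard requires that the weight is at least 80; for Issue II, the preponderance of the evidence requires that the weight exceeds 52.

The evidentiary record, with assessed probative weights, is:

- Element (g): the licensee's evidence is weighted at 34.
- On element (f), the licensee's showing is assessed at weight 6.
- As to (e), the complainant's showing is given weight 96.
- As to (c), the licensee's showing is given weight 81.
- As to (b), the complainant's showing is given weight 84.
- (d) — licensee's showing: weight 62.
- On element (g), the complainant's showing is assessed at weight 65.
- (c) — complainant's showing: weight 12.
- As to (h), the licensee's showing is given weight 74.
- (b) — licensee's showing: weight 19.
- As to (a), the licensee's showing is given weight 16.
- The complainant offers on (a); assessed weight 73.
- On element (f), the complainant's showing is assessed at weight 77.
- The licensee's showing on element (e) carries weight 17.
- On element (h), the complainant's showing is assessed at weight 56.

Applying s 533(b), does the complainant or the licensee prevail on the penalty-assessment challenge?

licensee

— Issue I —
Stage I.1 (complainant, a preponderance, weight is at least 54): (a) net 73−16=57 ≥ 54 — meets; (b) net 84−19=65 ≥ 54 — meets.
  All elements met. The burden passes to the licensee.
Stage I.2 (licensee, a substantially-more-likely showing, weight is at least 73): (c) net 81−12=69 < 73 — fails; (d) 62 < 73 — fails.
  Not every element is met, so the licensee fails to carry Stage I.2.
The complainant prevails on this issue.
— Issue II —
Stage II.1 (complainant, a heightened civil standard, weight is at least 80): (e) net 96−17=79 < 80 — fails; (f) net 77−6=71 < 80 — fails.
  Not every element is met, so the complainant fails to carry Stage II.1.
The licensee prevails on this issue.
Per-issue: Issue I → complainant; Issue II → licensee. The complainant must prevail on every issue; overall, the licensee prevails.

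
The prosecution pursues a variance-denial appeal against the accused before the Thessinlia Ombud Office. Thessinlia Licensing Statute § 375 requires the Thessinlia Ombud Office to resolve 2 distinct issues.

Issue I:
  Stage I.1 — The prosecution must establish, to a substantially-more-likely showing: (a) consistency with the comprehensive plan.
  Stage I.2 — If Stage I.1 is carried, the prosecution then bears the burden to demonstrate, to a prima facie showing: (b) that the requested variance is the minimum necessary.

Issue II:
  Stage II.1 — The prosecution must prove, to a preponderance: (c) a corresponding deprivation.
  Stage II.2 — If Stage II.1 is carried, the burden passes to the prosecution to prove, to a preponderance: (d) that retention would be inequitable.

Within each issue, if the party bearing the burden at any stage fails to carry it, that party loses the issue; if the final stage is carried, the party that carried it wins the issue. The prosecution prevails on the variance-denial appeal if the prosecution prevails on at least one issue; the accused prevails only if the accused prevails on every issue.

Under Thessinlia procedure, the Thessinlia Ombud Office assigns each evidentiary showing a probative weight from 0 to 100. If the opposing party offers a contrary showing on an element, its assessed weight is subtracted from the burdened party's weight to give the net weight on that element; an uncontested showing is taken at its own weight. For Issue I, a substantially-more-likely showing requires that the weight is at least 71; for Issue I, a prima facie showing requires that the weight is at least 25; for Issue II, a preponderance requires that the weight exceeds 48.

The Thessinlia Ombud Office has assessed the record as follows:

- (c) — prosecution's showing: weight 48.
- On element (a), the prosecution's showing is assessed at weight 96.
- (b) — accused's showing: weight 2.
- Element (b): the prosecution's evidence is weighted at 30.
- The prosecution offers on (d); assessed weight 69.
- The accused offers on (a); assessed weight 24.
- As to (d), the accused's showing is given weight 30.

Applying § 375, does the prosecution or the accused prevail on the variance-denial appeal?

prosecution

— Issue I —
Stage I.1 (prosecution, a substantially-more-likely showing, weight is at least 71): (a) net 96−24=72 ≥ 71 — meets.
  Stage I.1 is satisfied; the prosecution continues to bear the burden.
Stage I.2 (prosecution, a prima facie showing, weight is at least 25): (b) net 30−2=28 ≥ 25 — meets.
  The prosecution carries the last stage.
All stages carried — the prosecution prevails on this issue.
— Issue II —
Stage II.1 — burden on prosecution; standard: a preponderance (weight exceeds 48).
    (c): 48 ≤ 48 [not met]
  Not every element is met, so the prosecution fails to carry Stage II.1.
So the accused prevails on this issue.
Per-issue: Issue I → prosecution; Issue II → accused. The prosecution must prevail on at least one issue; overall, the prosecution prevails.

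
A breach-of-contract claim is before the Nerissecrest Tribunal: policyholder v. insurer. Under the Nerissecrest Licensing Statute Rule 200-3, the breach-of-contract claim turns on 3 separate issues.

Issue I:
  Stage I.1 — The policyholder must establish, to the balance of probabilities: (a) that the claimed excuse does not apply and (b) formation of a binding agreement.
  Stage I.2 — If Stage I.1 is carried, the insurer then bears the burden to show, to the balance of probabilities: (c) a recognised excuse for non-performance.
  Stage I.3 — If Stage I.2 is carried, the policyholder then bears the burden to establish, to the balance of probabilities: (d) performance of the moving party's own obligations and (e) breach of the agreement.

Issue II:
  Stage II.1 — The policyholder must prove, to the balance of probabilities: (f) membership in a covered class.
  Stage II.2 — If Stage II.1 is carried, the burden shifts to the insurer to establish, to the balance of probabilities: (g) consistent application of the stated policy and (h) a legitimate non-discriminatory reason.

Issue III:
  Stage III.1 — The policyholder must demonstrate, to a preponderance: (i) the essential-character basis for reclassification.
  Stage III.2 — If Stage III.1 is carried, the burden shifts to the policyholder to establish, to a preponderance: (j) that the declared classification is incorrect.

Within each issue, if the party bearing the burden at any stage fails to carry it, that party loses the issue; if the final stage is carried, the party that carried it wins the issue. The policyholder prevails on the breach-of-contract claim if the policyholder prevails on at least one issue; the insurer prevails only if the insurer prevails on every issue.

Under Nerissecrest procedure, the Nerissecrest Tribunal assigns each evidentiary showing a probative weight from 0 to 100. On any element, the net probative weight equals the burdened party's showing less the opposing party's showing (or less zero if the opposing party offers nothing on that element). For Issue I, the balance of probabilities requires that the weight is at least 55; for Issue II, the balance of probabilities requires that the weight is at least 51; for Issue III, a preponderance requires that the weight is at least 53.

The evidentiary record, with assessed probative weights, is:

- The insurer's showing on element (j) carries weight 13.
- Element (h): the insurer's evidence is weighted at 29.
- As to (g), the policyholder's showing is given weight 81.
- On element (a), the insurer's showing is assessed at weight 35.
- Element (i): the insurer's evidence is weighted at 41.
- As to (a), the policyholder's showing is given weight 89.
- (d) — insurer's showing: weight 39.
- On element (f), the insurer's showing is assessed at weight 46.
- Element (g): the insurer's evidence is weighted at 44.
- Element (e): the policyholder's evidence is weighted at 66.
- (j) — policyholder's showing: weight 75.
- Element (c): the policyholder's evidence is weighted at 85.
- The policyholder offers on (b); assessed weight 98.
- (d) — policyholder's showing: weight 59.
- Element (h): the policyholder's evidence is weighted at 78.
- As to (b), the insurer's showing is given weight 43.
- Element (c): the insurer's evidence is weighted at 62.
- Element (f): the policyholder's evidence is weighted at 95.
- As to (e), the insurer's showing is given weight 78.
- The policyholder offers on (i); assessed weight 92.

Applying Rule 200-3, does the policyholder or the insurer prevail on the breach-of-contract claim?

insurer

— Issue I —
Stage I.1 (policyholder, the balance of probabilities, weight is at least 55): (a) net 89−35=54 < 55 — fails; (b) net 98−43=55 ≥ 55 — meets.
  Not every element is met, so the policyholder fails to carry Stage I.1.
The analysis ends at Stage I.1; the insurer prevails on this issue.
— Issue II —
At Stage II.1 the policyholder must meet the balance of probabilities (weight is at least 51): on (f) the weight is 95 less the opposing 46 gives net 49, < 51, so (f) does not meet the standard.
  Stage II.1 not carried; the policyholder fails its burden.
The insurer prevails on this issue.
— Issue III —
Stage III.1 — burden on policyholder; standard: a preponderance (weight is at least 53).
    (i): 92 − 41 = 51 < 53 [not met]
  The policyholder does not carry Stage III.1.
So the insurer prevails on this issue.
Per-issue: Issue I → insurer; Issue II → insurer; Issue III → insurer. The policyholder must prevail on at least one issue; overall, the insurer prevails.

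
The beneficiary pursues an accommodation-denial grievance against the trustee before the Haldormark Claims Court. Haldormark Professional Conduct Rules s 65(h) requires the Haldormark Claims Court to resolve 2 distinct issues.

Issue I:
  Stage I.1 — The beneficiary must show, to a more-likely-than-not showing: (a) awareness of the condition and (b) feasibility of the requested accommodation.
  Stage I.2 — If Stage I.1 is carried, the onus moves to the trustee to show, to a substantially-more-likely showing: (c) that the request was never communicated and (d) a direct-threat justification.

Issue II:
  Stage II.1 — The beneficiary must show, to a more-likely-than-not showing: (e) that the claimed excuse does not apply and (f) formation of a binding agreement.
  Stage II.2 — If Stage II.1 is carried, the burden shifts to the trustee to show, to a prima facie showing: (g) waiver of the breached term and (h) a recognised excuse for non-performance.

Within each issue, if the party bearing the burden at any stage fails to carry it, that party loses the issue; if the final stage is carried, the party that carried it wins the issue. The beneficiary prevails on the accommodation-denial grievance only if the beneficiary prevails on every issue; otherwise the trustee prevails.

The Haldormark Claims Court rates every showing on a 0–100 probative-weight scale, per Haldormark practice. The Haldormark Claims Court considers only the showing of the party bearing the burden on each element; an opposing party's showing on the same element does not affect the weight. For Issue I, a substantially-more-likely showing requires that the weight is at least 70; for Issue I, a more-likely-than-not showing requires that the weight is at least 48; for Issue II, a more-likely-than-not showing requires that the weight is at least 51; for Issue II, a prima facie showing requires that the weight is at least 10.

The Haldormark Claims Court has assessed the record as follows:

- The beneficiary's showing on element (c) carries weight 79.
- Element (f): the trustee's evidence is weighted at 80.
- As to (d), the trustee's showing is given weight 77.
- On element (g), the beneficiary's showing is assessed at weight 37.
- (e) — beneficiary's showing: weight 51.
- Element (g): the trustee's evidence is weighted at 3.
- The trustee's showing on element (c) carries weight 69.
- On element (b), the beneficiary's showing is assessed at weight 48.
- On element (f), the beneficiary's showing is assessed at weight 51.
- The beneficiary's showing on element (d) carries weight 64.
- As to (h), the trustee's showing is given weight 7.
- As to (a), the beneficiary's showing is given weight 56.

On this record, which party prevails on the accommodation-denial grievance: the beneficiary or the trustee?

— Issue I —
Stage I.1 (beneficiary, a more-likely-than-not showing, weight is at least 48): (a) 56 ≥ 48 — meets; (b) 48 ≥ 48 — meets.
  Stage I.1 carried; the burden shifts to the trustee.
Stage I.2 (trustee, a substantially-more-likely showing, weight is at least 70): (c) 69 (beneficiary's 79 disregarded) < 70 — fails; (d) 77 (beneficiary's 64 disregarded) ≥ 70 — meets.
  The trustee does not carry Stage I.2.
The analysis ends at Stage I.2; the beneficiary prevails on this issue.
— Issue II —
Stage II.1 (beneficiary, a more-likely-than-not showing, weight is at least 51): (e) 51 ≥ 51 — meets; (f) 51 (trustee's 80 disregarded) ≥ 51 — meets.
  Stage II.1 is satisfied; the onus moves to the trustee.
Stage II.2 (trustee, a prima facie showing, weight is at least 10): (g) 3 (beneficiary's 37 disregarded) < 10 — fails; (h) 7 < 10 — fails.
  Not every element is met, so the trustee fails to carry Stage II.2.
The beneficiary prevails on this issue.
Per-issue: Issue I → beneficiary; Issue II → beneficiary. The beneficiary must prevail on every issue; overall, the beneficiary prevails.

beneficiary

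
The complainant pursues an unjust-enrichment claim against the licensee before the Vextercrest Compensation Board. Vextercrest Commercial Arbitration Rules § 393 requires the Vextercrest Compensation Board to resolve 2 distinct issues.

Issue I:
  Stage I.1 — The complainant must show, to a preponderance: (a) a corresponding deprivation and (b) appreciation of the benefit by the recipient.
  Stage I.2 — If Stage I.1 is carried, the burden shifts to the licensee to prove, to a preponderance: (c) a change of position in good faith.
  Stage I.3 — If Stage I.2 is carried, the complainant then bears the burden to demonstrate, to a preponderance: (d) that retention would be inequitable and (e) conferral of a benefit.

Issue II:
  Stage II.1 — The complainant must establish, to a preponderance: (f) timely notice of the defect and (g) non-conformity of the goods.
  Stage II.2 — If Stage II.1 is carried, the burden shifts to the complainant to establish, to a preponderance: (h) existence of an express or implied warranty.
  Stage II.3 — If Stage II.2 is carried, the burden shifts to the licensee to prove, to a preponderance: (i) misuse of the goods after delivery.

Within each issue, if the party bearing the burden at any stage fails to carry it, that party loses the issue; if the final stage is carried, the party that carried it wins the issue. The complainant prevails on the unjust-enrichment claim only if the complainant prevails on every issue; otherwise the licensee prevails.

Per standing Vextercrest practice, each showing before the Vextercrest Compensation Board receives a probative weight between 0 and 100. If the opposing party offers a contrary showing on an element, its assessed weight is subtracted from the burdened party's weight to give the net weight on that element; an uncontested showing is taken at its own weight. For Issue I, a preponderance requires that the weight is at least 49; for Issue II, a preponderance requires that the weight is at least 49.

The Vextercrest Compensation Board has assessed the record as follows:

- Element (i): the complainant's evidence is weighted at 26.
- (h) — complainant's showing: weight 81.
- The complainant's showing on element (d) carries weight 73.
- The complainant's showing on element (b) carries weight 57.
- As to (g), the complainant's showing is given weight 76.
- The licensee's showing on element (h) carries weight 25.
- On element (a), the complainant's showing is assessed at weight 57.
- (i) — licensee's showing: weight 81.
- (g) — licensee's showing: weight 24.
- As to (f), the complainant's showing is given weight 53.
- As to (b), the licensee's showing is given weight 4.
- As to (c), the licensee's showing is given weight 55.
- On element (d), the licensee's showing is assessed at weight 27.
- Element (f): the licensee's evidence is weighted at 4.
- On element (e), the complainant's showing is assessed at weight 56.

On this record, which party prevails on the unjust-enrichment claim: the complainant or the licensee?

— Issue I —
At Stage I.1 the complainant must meet a preponderance (weight is at least 49): on (a) the weight is 57, which does reach 49, so (a) meets the standard; on (b) the weight is 57 less the opposing 4 gives net 53, which does reach 49, so (b) meets the standard.
  Stage I.1 carried; the burden shifts to the licensee.
At Stage I.2 the licensee must meet a preponderance (weight is at least 49): on (c) the weight is 55, ≥ 49, so (c) meets the standard.
  Stage I.2 carried; the burden shifts to the complainant.
At Stage I.3 the complainant must meet a preponderance (weight is at least 49): on (d) the weight is 73 less the opposing 27 gives net 46, which does not reach 49, so (d) does not meet the standard; on (e) the weight is 56, ≥ 49, so (e) meets the standard.
  The complainant does not carry Stage I.3.
The licensee prevails on this issue.
— Issue II —
At Stage II.1 the complainant must meet a preponderance (weight is at least 49): on (f) the weight is 53 less the opposing 4 gives net 49, ≥ 49, so (f) meets the standard; on (g) the weight is 76 less the opposing 24 gives net 52, ≥ 49, so (g) meets the standard.
  Stage II.1 carried; the burden remains with the complainant.
At Stage II.2 the complainant must meet a preponderance (weight is at least 49): on (h) the weight is 81 less the opposing 25 gives net 56, which does reach 49, so (h) meets the standard.
  Stage II.2 is satisfied; the onus moves to the licensee.
At Stage II.3 the licensee must meet a preponderance (weight is at least 49): on (i) the weight is 81 less the opposing 26 gives net 55, which does reach 49, so (i) meets the standard.
  The licensee carries the last stage.
All stages carried — the licensee prevails on this issue.
Per-issue: Issue I → licensee; Issue II → licensee. The complainant must prevail on every issue; overall, the licensee prevails.

licensee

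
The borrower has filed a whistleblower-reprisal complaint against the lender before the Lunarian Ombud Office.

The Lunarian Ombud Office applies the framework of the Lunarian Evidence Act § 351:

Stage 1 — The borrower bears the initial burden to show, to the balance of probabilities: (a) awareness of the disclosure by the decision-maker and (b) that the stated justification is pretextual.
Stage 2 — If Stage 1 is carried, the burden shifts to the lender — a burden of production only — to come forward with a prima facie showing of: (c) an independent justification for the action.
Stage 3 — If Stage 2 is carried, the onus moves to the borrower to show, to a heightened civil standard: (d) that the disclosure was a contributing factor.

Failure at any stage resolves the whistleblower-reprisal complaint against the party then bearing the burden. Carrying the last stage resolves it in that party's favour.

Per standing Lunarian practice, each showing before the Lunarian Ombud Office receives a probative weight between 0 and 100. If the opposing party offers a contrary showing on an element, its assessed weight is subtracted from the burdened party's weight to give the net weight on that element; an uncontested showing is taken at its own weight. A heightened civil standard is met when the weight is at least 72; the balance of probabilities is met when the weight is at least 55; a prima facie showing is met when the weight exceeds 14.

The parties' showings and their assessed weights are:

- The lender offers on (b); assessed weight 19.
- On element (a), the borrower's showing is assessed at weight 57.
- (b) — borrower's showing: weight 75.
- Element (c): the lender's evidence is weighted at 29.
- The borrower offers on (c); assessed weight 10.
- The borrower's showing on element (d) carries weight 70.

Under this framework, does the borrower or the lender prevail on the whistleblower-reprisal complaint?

lender

Stage 1 (borrower, the balance of probabilities, weight is at least 55): (a) 57 ≥ 55 — meets; (b) net 75−19=56 ≥ 55 — meets.
  Stage 1 is satisfied; the onus moves to the lender.
Stage 2 (lender, a prima facie showing, weight exceeds 14): (c) net 29−10=19 > 14 — meets.
  Stage 2 carried; the burden shifts to the borrower.
Stage 3 (borrower, a heightened civil standard, weight is at least 72): (d) 70 < 72 — fails.
  The borrower does not carry Stage 3.
So the lender prevails.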